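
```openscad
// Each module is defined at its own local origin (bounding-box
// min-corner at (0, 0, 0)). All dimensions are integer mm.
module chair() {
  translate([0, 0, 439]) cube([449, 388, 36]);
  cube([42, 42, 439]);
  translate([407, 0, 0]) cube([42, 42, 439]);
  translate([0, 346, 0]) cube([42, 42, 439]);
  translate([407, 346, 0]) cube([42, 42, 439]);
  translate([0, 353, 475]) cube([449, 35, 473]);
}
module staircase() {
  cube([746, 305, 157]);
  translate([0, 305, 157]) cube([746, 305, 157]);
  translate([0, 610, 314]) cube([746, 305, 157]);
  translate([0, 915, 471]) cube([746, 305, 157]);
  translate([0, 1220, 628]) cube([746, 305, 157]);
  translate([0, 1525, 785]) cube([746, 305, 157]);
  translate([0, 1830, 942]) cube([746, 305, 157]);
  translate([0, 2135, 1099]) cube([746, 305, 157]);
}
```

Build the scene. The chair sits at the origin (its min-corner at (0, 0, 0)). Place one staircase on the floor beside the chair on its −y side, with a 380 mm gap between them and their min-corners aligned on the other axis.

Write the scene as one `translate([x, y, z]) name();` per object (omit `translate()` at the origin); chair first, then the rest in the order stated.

chair();
translate([0, -2820, 0]) staircase();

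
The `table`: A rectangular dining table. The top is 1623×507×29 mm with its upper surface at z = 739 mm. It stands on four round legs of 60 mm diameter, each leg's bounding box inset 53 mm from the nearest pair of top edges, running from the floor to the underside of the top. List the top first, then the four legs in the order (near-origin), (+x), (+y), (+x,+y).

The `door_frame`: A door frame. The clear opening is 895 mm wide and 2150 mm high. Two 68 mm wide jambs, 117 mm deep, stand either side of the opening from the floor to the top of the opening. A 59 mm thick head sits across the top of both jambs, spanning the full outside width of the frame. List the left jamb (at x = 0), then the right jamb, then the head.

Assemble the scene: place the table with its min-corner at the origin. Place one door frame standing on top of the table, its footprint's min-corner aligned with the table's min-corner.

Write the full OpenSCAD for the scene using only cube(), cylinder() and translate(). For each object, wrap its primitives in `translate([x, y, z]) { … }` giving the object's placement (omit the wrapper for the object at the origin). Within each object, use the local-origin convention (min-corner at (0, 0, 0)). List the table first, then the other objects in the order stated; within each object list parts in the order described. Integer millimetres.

translate([0, 0, 710]) cube([1623, 507, 29]);
translate([83, 83, 0]) cylinder(h = 710, r = 30);
translate([1540, 83, 0]) cylinder(h = 710, r = 30);
translate([83, 424, 0]) cylinder(h = 710, r = 30);
translate([1540, 424, 0]) cylinder(h = 710, r = 30);
translate([0, 0, 739]) {
  cube([68, 117, 2150]);
  translate([963, 0, 0]) cube([68, 117, 2150]);
  translate([0, 0, 2150]) cube([1031, 117, 59]);
}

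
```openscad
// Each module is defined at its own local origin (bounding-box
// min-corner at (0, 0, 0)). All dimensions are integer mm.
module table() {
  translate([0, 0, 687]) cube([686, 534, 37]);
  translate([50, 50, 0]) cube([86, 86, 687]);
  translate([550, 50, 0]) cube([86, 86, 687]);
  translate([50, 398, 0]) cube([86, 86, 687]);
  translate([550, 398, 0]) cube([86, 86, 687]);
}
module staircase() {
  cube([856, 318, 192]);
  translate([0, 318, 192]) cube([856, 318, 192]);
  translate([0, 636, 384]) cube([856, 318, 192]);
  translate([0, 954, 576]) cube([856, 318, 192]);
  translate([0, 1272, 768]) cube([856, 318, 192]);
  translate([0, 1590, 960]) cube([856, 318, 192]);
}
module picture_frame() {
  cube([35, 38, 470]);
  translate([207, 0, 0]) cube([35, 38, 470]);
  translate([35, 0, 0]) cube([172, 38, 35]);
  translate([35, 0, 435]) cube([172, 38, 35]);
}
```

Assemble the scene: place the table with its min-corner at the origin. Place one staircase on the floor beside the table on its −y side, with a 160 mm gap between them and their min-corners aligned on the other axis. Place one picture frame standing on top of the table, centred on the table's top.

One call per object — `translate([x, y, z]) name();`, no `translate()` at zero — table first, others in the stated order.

table();
translate([0, -2068, 0]) staircase();
translate([222, 248, 724]) picture_frame();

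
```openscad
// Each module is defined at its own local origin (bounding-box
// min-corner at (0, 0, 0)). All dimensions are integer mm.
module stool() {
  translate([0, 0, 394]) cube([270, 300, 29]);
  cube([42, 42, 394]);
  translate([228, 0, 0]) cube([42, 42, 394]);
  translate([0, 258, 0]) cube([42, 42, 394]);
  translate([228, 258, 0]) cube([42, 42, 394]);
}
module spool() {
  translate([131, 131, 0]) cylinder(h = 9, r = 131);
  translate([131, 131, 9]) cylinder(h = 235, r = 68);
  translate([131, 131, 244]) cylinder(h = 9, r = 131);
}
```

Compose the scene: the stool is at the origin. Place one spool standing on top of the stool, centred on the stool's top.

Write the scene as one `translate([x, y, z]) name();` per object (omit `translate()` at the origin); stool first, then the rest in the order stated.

stool();
translate([4, 19, 423]) spool();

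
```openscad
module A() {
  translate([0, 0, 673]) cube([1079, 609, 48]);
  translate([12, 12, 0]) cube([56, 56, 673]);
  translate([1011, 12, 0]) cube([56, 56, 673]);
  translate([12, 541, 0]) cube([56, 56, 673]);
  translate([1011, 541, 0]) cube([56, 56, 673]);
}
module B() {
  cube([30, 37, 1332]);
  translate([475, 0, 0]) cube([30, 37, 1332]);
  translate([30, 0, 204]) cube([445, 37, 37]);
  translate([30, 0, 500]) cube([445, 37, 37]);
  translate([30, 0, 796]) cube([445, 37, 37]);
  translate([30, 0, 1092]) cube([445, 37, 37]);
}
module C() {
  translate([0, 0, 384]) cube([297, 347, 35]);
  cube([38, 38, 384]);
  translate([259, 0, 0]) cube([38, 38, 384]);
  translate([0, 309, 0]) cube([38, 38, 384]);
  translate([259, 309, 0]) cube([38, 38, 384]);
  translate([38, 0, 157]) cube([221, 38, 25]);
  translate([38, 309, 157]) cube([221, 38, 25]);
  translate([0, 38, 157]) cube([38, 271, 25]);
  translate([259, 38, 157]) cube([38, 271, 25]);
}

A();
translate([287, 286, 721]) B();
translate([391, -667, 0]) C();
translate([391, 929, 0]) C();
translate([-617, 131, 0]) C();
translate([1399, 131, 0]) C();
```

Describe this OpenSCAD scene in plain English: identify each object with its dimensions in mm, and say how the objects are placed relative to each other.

A is a table: top 1079 mm (x) × 609 mm (y), 48 mm thick, upper face at z = 721 mm, on four 56×56 mm square legs, each inset 12 mm from the nearest pair of top edges, running from z = 0 to the bottom of the top.

B is a wooden ladder with two side rails of 30×37 mm section and 1332 mm height, set 505 mm apart overall. Between them run 4 rectangular rungs (37 mm deep, 37 mm thick), front faces flush with the rails' −y face. The bottom of the first rung is 204 mm above the floor and each subsequent rung is 296 mm higher than the one below.

C is a simple wooden stool: a rectangular seat 297 mm (x) by 347 mm (y), 35 mm thick, top face at z = 419 mm, on four square legs, each 38×38 mm in cross-section. The legs rest on z = 0, each flush with a corner of the seat. Four stretchers, 38 mm wide and 25 mm tall, connect adjacent legs with their undersides at z = 157 mm, each running between the inner faces of the legs it joins and aligned with the legs' outer faces on the other axis.

The ladder is on top of the table, centred. Four stools sit around the table at the −y, +y, −x, +x sides.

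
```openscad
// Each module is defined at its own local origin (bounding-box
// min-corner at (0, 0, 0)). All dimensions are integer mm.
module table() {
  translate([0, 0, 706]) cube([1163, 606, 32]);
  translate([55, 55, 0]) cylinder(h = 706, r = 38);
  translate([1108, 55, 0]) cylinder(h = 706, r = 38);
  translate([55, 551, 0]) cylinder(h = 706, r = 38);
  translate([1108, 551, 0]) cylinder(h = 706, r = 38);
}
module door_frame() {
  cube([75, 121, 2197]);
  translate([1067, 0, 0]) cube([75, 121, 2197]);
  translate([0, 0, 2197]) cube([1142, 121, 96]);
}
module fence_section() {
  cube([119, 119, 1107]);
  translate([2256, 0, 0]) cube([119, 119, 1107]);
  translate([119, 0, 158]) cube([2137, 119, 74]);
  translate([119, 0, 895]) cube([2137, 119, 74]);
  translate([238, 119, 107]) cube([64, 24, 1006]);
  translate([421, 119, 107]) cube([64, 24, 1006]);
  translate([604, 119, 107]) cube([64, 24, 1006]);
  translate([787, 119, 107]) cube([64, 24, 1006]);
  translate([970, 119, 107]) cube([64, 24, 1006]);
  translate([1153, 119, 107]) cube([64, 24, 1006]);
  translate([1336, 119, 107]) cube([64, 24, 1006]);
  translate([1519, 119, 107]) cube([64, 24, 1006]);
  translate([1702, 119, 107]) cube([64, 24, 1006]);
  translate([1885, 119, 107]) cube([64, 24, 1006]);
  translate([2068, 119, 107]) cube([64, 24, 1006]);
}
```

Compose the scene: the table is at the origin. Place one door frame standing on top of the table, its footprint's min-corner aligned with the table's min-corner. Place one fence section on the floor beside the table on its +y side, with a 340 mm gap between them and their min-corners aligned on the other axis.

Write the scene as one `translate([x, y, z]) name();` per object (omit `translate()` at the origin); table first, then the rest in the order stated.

table();
translate([0, 0, 738]) door_frame();
translate([0, 946, 0]) fence_section();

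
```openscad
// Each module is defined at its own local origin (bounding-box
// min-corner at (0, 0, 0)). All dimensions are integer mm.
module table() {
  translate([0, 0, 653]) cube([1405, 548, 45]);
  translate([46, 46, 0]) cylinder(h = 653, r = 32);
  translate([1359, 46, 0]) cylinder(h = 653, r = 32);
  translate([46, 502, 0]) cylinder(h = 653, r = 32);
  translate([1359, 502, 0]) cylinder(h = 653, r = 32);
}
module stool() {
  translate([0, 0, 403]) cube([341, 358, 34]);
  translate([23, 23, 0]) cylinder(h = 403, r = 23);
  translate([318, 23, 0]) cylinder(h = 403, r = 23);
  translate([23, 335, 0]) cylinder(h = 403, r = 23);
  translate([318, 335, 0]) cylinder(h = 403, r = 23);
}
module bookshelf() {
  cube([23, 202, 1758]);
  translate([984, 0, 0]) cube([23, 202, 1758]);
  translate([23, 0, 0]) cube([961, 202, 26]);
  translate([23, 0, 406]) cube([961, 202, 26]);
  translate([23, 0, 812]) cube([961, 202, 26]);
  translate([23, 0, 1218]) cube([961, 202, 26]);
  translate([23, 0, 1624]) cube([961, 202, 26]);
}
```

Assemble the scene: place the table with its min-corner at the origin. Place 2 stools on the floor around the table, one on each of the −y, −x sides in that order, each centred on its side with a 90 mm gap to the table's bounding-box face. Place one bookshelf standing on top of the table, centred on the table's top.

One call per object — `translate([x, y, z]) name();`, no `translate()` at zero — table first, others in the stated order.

table();
translate([532, -448, 0]) stool();
translate([-431, 95, 0]) stool();
translate([199, 173, 698]) bookshelf();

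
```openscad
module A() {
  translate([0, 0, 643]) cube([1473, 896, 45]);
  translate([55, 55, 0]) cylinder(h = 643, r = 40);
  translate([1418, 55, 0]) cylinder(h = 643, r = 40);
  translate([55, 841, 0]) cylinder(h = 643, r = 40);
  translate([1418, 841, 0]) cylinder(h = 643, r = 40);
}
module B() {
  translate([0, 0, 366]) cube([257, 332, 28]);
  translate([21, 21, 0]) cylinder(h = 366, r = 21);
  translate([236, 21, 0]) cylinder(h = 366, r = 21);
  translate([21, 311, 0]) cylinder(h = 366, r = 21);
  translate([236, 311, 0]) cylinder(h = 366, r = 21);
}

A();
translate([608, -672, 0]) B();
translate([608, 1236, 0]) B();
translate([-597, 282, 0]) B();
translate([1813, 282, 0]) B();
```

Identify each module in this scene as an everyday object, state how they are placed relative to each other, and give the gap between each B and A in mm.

Each stool's nearest face is 340 mm from the table's bounding box.

A is a table. B is a stool. Four stools sit around the table at the −y, +y, −x, +x sides. The gap between each stool and the table is 340 mm.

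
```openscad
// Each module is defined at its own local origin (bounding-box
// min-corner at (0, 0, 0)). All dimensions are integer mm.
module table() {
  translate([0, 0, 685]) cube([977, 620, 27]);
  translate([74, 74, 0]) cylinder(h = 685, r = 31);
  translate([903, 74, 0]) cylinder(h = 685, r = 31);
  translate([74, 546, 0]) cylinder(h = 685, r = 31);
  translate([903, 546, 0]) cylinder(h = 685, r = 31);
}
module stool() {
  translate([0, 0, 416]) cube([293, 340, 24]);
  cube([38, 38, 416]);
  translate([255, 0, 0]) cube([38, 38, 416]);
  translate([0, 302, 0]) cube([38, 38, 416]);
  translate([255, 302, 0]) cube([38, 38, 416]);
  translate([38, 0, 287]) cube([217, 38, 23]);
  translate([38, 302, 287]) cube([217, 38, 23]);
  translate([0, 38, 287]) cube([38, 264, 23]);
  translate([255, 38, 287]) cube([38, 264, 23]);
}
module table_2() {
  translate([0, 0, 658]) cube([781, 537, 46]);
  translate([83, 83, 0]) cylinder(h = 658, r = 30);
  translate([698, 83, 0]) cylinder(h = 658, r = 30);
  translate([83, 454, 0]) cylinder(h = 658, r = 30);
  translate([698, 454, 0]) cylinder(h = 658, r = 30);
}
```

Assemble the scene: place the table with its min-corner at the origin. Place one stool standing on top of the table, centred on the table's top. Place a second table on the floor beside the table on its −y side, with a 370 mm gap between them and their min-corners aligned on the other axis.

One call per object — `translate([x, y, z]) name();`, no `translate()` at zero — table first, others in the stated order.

table();
translate([342, 140, 712]) stool();
translate([0, -907, 0]) table_2();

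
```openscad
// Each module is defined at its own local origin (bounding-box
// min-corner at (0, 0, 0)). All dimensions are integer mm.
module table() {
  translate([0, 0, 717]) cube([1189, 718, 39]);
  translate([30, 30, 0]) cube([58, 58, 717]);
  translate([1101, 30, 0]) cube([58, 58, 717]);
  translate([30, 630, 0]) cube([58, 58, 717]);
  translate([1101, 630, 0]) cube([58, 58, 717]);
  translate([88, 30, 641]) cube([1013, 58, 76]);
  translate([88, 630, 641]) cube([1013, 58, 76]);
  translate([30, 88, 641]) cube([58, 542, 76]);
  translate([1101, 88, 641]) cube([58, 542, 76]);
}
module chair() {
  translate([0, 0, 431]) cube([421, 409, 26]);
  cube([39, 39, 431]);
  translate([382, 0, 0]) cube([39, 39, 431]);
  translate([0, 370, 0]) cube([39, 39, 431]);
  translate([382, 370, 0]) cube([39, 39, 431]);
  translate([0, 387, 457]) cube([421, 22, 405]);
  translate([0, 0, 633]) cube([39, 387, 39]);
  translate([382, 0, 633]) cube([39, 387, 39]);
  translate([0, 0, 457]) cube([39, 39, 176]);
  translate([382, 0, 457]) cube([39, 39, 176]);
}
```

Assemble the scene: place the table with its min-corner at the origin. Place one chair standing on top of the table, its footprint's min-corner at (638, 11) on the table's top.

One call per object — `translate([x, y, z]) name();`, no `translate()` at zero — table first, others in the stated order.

table();
translate([638, 11, 756]) chair();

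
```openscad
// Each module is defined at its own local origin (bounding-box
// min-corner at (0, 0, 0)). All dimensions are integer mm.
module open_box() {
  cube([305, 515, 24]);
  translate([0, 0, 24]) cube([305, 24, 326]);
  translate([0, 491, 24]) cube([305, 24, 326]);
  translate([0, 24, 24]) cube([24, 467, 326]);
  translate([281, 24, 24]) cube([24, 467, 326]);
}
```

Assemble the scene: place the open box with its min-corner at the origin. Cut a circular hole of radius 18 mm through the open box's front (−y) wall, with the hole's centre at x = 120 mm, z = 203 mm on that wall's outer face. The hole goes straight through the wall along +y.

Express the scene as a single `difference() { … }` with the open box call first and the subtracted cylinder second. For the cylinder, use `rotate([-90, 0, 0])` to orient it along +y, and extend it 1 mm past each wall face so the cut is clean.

difference() {
  open_box();
  translate([120, -1, 203]) rotate([-90, 0, 0]) cylinder(h = 26, r = 18);
}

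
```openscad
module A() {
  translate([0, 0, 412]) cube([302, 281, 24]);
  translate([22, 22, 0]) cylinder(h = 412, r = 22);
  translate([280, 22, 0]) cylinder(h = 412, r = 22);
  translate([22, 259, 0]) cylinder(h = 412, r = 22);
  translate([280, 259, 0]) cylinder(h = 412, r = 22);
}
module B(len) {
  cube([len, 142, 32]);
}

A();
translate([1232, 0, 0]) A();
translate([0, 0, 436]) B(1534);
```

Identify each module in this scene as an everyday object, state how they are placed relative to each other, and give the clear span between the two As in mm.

Second stool starts at x = 1232; first ends at x = 302; clear span = 1232 − 302 = 930 mm.

A is a stool. B is a beam. A beam spans the tops of two stools. The clear span between the two stools is 930 mm.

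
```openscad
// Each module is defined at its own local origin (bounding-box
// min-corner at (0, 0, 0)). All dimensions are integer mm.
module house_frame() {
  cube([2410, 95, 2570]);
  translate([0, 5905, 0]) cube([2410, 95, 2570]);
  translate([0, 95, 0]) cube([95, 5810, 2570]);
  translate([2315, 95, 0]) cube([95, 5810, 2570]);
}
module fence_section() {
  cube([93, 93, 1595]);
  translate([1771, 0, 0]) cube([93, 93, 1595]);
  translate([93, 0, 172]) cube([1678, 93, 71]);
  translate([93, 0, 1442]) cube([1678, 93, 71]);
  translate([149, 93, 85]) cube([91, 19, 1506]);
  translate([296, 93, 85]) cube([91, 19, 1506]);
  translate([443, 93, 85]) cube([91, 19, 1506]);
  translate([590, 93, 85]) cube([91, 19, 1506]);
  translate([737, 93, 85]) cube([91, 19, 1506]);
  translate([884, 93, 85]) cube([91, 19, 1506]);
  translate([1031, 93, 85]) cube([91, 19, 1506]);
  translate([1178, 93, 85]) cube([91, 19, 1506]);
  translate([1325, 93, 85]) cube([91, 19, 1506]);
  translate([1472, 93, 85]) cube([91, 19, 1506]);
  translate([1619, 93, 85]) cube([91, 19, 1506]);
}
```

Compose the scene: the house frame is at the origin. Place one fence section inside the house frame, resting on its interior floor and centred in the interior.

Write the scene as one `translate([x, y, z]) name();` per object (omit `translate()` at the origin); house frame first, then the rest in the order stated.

house_frame();
translate([273, 2944, 0]) fence_section();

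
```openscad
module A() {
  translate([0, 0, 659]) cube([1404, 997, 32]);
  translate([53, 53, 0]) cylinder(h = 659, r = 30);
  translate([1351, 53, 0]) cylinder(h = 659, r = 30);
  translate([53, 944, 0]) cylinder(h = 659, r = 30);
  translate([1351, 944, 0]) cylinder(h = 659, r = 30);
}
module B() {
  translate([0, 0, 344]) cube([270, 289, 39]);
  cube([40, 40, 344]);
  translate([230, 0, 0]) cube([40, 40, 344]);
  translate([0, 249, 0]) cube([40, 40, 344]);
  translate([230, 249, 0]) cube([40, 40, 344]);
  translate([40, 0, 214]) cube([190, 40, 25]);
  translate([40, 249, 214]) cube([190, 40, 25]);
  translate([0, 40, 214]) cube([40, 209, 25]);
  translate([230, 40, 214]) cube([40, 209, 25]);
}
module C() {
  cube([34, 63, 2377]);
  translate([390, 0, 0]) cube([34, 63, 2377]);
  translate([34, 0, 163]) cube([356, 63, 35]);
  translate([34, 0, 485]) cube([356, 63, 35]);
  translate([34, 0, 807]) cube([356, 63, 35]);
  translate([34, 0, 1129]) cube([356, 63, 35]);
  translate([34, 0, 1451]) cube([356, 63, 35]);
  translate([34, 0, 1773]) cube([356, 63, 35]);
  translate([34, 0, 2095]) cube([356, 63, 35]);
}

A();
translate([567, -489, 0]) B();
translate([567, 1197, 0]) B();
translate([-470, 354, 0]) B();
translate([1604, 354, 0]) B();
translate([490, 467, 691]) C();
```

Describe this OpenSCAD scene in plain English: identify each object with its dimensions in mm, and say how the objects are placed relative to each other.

A is a rectangular dining table. The top is 1404×997×32 mm with its upper surface at z = 691 mm. It stands on four round legs of 60 mm diameter, each leg's bounding box inset 23 mm from the nearest pair of top edges, running from the floor to the underside of the top.

B is a four-legged stool. The seat is 270×289 mm, 39 mm thick, top at z = 383 mm. It stands on four square legs, each 40×40 mm in cross-section, from z = 0 to the seat underside, each flush with a corner of the seat. Four stretchers, 40 mm wide and 25 mm tall, connect adjacent legs with their undersides at z = 214 mm, each running between the inner faces of the legs it joins and aligned with the legs' outer faces on the other axis.

C is a straight ladder. Two 34×63 mm vertical rails, 2377 mm tall, stand 424 mm apart (outside-to-outside) with their front faces coplanar on the −y side. 7 rungs, each 63 mm deep and 35 mm tall, span between the inner faces of the rails, front faces flush with the rails. The lowest rung's underside is at z = 163 mm and rungs are spaced 322 mm apart (underside to underside).

Four stools sit around the table at the −y, +y, −x, +x sides. The ladder is on top of the table, centred.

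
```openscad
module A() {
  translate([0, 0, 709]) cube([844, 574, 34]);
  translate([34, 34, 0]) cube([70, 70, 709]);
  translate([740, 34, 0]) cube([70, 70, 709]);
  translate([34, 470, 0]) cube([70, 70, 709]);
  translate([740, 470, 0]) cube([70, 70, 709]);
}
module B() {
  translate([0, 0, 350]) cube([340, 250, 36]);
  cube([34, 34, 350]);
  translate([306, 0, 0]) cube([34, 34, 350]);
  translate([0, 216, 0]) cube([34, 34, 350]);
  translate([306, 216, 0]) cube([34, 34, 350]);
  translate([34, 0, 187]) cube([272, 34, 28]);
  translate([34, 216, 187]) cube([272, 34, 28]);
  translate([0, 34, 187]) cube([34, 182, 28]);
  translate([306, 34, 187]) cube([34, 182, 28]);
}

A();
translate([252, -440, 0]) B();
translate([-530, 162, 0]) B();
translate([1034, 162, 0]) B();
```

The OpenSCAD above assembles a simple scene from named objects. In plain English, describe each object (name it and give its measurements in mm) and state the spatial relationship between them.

A is a table: top 844 mm (x) × 574 mm (y), 34 mm thick, upper face at z = 743 mm, on four 70×70 mm square legs, each inset 34 mm from the nearest pair of top edges, running from z = 0 to the bottom of the top.

B is a simple wooden stool: a rectangular seat 340 mm (x) by 250 mm (y), 36 mm thick, top face at z = 386 mm, on four square legs, each 34×34 mm in cross-section. The legs rest on z = 0, each flush with a corner of the seat. Four stretchers, 34 mm wide and 28 mm tall, connect adjacent legs with their undersides at z = 187 mm, each running between the inner faces of the legs it joins and aligned with the legs' outer faces on the other axis.

Three stools sit around the table at the −y, −x, +x sides.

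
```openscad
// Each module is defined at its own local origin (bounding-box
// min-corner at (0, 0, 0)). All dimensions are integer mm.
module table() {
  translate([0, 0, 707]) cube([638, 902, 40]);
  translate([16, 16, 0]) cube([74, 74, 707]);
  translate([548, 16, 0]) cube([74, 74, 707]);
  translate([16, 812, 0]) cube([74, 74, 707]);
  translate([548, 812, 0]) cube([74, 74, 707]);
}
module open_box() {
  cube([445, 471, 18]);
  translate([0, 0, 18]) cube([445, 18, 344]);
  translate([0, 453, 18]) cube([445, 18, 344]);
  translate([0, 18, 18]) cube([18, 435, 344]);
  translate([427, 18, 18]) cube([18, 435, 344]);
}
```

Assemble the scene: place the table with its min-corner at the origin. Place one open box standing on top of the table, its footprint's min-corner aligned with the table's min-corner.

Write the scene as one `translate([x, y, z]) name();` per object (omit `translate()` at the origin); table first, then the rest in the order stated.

table();
translate([0, 0, 747]) open_box();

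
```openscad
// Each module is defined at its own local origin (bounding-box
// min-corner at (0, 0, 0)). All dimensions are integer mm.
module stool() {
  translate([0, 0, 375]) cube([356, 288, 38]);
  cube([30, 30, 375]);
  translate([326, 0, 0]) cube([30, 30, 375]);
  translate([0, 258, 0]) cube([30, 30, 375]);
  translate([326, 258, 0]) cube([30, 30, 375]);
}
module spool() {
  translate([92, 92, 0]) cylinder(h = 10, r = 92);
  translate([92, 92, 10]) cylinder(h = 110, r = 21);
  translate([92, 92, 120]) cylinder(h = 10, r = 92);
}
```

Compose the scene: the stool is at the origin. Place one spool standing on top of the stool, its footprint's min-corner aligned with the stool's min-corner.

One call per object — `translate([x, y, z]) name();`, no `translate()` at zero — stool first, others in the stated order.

stool();
translate([0, 0, 413]) spool();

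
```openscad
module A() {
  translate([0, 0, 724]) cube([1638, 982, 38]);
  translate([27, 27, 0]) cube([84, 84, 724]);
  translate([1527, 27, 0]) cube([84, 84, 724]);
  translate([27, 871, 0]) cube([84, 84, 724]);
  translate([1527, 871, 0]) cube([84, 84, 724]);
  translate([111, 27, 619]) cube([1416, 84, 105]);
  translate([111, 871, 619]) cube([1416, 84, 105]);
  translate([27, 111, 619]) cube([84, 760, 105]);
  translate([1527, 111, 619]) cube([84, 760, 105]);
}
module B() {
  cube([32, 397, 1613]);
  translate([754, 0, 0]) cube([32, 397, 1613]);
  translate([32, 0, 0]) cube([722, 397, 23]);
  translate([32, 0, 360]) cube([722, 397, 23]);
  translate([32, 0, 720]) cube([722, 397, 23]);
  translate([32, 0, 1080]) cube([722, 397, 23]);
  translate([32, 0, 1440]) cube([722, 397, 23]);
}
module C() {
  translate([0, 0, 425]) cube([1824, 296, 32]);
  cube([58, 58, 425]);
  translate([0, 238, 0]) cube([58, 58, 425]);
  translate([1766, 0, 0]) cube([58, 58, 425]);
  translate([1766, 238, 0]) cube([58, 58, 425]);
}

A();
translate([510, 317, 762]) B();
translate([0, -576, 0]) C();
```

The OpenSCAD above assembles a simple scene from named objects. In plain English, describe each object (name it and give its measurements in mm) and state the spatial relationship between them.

A is a rectangular dining table. The top is 1638×982×38 mm with its upper surface at z = 762 mm. It stands on four 84×84 mm square legs, each inset 27 mm from the nearest pair of top edges, running from the floor to the underside of the top. Four apron rails, 84 mm thick and 105 mm tall, run between adjacent legs with their top edges flush with the underside of the top and their outer faces flush with the legs' outer faces.

B is a bookshelf 786 mm wide overall, 397 mm deep and 1613 mm tall. The two sides are 32 mm thick vertical panels. 5 horizontal shelves of 23 mm thickness span between the inner faces of the sides; the lowest shelf sits on the floor and shelves are stacked with a clear vertical gap of 337 mm between each pair.

C is a bench: a 1824×296 mm seat slab, 32 mm thick, top at z = 457 mm, on four 58×58 mm square legs flush with the seat corners and standing on z = 0.

The bookshelf is on top of the table. The bench is on the floor beside the table on its −y side.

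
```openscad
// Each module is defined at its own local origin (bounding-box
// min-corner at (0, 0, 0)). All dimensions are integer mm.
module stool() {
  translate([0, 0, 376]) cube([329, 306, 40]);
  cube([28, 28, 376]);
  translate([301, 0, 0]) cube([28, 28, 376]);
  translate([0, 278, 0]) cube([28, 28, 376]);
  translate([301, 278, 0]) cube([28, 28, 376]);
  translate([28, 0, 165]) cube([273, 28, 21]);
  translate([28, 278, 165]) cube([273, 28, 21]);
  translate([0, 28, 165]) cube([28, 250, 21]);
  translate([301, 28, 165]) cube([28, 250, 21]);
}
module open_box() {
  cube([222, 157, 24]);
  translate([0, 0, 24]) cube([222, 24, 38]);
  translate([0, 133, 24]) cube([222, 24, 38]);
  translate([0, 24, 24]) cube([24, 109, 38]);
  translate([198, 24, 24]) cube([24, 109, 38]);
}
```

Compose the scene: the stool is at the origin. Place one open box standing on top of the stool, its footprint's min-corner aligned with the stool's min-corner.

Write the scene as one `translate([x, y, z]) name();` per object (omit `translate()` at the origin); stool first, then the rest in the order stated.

stool();
translate([0, 0, 416]) open_box();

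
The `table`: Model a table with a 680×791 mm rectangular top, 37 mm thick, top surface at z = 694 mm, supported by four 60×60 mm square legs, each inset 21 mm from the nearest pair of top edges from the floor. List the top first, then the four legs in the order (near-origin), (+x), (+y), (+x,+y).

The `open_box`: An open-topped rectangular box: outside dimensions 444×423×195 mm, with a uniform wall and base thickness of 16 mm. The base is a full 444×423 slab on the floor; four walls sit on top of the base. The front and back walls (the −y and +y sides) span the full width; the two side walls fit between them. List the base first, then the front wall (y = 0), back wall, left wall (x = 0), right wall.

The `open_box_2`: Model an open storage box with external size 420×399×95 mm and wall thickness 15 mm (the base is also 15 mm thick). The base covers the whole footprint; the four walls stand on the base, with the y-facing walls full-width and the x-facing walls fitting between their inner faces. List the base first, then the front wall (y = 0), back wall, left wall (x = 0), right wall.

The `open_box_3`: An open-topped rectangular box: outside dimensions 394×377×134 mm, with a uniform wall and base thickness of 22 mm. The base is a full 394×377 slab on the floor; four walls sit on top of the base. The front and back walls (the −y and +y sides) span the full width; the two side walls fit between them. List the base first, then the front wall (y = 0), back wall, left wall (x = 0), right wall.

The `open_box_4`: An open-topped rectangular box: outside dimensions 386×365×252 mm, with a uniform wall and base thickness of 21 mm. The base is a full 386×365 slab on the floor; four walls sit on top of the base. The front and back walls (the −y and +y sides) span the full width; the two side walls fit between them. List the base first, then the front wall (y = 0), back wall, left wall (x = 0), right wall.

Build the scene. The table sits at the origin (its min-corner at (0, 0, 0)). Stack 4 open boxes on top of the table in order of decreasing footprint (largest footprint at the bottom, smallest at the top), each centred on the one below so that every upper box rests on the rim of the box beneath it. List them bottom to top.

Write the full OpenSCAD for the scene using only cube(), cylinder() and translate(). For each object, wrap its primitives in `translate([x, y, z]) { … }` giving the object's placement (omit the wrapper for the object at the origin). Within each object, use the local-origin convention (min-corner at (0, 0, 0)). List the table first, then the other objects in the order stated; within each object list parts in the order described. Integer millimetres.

translate([0, 0, 657]) cube([680, 791, 37]);
translate([21, 21, 0]) cube([60, 60, 657]);
translate([599, 21, 0]) cube([60, 60, 657]);
translate([21, 710, 0]) cube([60, 60, 657]);
translate([599, 710, 0]) cube([60, 60, 657]);
translate([118, 184, 694]) {
  cube([444, 423, 16]);
  translate([0, 0, 16]) cube([444, 16, 179]);
  translate([0, 407, 16]) cube([444, 16, 179]);
  translate([0, 16, 16]) cube([16, 391, 179]);
  translate([428, 16, 16]) cube([16, 391, 179]);
}
translate([130, 196, 889]) {
  cube([420, 399, 15]);
  translate([0, 0, 15]) cube([420, 15, 80]);
  translate([0, 384, 15]) cube([420, 15, 80]);
  translate([0, 15, 15]) cube([15, 369, 80]);
  translate([405, 15, 15]) cube([15, 369, 80]);
}
translate([143, 207, 984]) {
  cube([394, 377, 22]);
  translate([0, 0, 22]) cube([394, 22, 112]);
  translate([0, 355, 22]) cube([394, 22, 112]);
  translate([0, 22, 22]) cube([22, 333, 112]);
  translate([372, 22, 22]) cube([22, 333, 112]);
}
translate([147, 213, 1118]) {
  cube([386, 365, 21]);
  translate([0, 0, 21]) cube([386, 21, 231]);
  translate([0, 344, 21]) cube([386, 21, 231]);
  translate([0, 21, 21]) cube([21, 323, 231]);
  translate([365, 21, 21]) cube([21, 323, 231]);
}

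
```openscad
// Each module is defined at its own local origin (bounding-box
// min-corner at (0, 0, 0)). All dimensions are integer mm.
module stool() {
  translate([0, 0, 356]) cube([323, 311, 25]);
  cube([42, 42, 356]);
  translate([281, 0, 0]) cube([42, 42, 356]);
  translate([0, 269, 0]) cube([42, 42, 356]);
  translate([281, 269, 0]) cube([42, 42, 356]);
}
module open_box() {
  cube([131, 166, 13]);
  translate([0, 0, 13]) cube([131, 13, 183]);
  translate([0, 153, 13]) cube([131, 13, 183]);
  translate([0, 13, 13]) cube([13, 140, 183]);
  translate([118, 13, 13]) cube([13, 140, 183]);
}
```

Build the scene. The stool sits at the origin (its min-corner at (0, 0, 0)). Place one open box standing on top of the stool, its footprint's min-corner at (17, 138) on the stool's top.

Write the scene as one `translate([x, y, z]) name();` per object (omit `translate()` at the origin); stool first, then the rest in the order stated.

stool();
translate([17, 138, 381]) open_box();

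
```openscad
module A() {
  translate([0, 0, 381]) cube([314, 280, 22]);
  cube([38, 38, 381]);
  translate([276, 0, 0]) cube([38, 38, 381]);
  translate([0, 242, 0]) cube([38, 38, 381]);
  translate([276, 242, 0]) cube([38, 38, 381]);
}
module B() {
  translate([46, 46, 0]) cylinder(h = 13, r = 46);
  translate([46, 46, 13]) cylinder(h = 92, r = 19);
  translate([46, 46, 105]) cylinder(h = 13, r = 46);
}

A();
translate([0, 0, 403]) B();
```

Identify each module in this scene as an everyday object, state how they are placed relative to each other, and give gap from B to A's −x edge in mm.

A is a stool. B is a spool. The spool is on top of the stool. The gap from the spool to the stool's −x edge is 0 mm.

The spool's min-x is at 0; the stool's min-x is 0; gap = 0 mm.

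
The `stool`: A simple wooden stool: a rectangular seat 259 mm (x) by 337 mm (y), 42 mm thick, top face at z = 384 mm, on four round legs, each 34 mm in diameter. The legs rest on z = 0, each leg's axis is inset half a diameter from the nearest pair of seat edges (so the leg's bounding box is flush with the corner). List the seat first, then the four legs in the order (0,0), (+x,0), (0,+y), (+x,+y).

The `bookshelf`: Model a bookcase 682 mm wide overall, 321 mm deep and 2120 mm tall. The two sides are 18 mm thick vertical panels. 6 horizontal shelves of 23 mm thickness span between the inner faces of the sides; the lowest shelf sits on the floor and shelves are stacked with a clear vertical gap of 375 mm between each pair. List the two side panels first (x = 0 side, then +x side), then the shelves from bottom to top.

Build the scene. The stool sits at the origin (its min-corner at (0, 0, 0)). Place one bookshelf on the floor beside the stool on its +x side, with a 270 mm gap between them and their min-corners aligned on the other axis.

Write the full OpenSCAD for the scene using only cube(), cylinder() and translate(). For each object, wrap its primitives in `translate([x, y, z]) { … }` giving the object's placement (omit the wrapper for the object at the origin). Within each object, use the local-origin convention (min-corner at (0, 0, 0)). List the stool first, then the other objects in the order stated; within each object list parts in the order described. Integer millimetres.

translate([0, 0, 342]) cube([259, 337, 42]);
translate([17, 17, 0]) cylinder(h = 342, r = 17);
translate([242, 17, 0]) cylinder(h = 342, r = 17);
translate([17, 320, 0]) cylinder(h = 342, r = 17);
translate([242, 320, 0]) cylinder(h = 342, r = 17);
translate([529, 0, 0]) {
  cube([18, 321, 2120]);
  translate([664, 0, 0]) cube([18, 321, 2120]);
  translate([18, 0, 0]) cube([646, 321, 23]);
  translate([18, 0, 398]) cube([646, 321, 23]);
  translate([18, 0, 796]) cube([646, 321, 23]);
  translate([18, 0, 1194]) cube([646, 321, 23]);
  translate([18, 0, 1592]) cube([646, 321, 23]);
  translate([18, 0, 1990]) cube([646, 321, 23]);
}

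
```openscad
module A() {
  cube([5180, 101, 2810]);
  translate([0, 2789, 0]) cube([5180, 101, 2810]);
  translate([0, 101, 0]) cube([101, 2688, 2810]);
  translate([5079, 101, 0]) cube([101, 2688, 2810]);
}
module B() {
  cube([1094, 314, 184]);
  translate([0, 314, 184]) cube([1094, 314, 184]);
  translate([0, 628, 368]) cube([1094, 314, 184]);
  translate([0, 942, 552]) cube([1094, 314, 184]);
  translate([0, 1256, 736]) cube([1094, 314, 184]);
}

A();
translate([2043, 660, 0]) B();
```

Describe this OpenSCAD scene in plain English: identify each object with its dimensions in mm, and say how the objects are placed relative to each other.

A is a box-shaped house frame (walls only): outside footprint 5180×2890 mm, wall height 2810 mm, wall thickness 101 mm. The two y-facing walls run the full x-width; the two x-facing walls fit between the inner faces of the y-facing walls.

B is a straight staircase of 5 solid steps. Each step is 1094 mm wide (x), 314 mm deep (y, the going) and 184 mm tall (the rise). The first step rests on the floor; each subsequent step sits one going further in +y and one rise higher in +z, directly behind and above the previous step with no overlap.

The staircase sits inside the house frame, centred.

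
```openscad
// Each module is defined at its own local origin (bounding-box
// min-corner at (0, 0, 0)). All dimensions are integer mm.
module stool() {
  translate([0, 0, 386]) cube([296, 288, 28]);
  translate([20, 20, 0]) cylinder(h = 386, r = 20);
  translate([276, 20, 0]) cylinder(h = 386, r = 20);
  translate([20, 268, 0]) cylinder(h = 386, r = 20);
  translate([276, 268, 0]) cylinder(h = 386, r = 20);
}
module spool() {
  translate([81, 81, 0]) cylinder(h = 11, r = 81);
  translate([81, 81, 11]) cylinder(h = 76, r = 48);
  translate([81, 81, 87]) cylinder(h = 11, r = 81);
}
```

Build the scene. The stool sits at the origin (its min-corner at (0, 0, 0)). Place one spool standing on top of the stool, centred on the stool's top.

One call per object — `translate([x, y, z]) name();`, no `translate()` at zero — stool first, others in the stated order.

stool();
translate([67, 63, 414]) spool();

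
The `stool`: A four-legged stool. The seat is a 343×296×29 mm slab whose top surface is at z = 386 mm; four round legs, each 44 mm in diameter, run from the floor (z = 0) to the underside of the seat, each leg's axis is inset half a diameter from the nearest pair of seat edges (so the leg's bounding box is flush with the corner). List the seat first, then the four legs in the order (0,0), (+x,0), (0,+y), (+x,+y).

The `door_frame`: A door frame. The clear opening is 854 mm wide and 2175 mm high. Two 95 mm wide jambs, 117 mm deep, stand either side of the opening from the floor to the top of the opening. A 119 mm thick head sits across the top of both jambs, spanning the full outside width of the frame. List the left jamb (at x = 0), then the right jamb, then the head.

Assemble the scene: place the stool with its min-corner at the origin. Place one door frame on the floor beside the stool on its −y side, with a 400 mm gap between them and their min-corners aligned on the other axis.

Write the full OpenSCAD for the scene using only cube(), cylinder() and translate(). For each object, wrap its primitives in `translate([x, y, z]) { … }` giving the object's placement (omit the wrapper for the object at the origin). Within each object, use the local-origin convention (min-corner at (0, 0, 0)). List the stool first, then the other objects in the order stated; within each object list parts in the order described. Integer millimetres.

translate([0, 0, 357]) cube([343, 296, 29]);
translate([22, 22, 0]) cylinder(h = 357, r = 22);
translate([321, 22, 0]) cylinder(h = 357, r = 22);
translate([22, 274, 0]) cylinder(h = 357, r = 22);
translate([321, 274, 0]) cylinder(h = 357, r = 22);
translate([0, -517, 0]) {
  cube([95, 117, 2175]);
  translate([949, 0, 0]) cube([95, 117, 2175]);
  translate([0, 0, 2175]) cube([1044, 117, 119]);
}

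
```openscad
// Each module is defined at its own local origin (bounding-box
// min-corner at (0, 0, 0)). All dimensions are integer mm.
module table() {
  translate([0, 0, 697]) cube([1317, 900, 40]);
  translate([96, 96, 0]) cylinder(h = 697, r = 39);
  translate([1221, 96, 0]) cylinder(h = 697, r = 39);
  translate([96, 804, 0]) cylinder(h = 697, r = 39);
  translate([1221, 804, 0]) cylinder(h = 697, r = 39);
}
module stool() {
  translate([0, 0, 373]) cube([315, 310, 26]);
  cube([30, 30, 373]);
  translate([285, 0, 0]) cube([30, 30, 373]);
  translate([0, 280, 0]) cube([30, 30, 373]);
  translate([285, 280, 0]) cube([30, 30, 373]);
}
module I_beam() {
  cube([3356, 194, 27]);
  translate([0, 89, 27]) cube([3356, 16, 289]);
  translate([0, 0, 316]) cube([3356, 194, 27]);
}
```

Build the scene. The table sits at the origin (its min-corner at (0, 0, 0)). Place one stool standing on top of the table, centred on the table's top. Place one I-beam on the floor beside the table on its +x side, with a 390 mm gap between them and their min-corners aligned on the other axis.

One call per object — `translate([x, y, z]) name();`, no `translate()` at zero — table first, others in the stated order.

table();
translate([501, 295, 737]) stool();
translate([1707, 0, 0]) I_beam();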